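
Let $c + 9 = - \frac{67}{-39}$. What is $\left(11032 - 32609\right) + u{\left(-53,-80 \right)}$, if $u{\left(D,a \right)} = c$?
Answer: $- \frac{841787}{39} \approx -21584.0$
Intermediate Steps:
$c = - \frac{284}{39}$ ($c = -9 - \frac{67}{-39} = -9 - - \frac{67}{39} = -9 + \frac{67}{39} = - \frac{284}{39} \approx -7.2821$)
$u{\left(D,a \right)} = - \frac{284}{39}$
$\left(11032 - 32609\right) + u{\left(-53,-80 \right)} = \left(11032 - 32609\right) - \frac{284}{39} = -21577 - \frac{284}{39} = - \frac{841787}{39}$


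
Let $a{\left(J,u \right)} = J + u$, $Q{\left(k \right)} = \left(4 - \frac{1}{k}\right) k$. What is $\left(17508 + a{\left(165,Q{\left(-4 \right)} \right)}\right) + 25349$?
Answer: $43005$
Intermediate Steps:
$Q{\left(k \right)} = k \left(4 - \frac{1}{k}\right)$
$\left(17508 + a{\left(165,Q{\left(-4 \right)} \right)}\right) + 25349 = \left(17508 + \left(165 + \left(-1 + 4 \left(-4\right)\right)\right)\right) + 25349 = \left(17508 + \left(165 - 17\right)\right) + 25349 = \left(17508 + 148\right) + 25349 = 17656 + 25349 = 43005$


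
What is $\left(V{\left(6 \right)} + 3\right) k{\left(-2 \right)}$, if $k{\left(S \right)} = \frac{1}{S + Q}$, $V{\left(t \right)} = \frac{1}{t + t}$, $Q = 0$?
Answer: $- \frac{37}{24} \approx -1.5417$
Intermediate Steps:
$V{\left(t \right)} = \frac{1}{2 t}$
$k{\left(S \right)} = \frac{1}{S}$ ($k{\left(S \right)} = \frac{1}{S + 0} = \frac{1}{S}$)
$\left(V{\left(6 \right)} + 3\right) k{\left(-2 \right)} = \frac{\frac{1}{2 \cdot 6} + 3}{-2} = \left(\frac{1}{2} \cdot \frac{1}{6} + 3\right) \left(- \frac{1}{2}\right) = \left(\frac{1}{12} + 3\right) \left(- \frac{1}{2}\right) = \frac{37}{12} \left(- \frac{1}{2}\right) = - \frac{37}{24}$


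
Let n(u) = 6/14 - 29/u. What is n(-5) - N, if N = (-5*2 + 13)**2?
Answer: -97/35 ≈ -2.7714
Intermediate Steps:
n(u) = 3/7 - 29/u (n(u) = 6*(1/14) - 29/u = 3/7 - 29/u)
N = 9 (N = (-10 + 13)**2 = 3**2 = 9)
n(-5) - N = (3/7 - 29/(-5)) - 1*9 = (3/7 - 29*(-1/5)) - 9 = (3/7 + 29/5) - 9 = 218/35 - 9 = -97/35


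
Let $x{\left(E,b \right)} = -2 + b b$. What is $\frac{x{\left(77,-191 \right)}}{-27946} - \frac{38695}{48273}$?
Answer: $- \frac{2842321237}{1349037258} \approx -2.1069$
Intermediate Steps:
$x{\left(E,b \right)} = -2 + b^{2}$
$\frac{x{\left(77,-191 \right)}}{-27946} - \frac{38695}{48273} = \frac{-2 + \left(-191\right)^{2}}{-27946} - \frac{38695}{48273} = \left(-2 + 36481\right) \left(- \frac{1}{27946}\right) - \frac{38695}{48273} = 36479 \left(- \frac{1}{27946}\right) - \frac{38695}{48273} = - \frac{36479}{27946} - \frac{38695}{48273} = - \frac{2842321237}{1349037258}$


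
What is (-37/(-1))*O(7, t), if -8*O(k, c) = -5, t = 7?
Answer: 185/8 ≈ 23.125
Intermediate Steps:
O(k, c) = 5/8 (O(k, c) = -1/8*(-5) = 5/8)
(-37/(-1))*O(7, t) = (-37/(-1))*(5/8) = -1*(-37)*(5/8) = 37*(5/8) = 185/8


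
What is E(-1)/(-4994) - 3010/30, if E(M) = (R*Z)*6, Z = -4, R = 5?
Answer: -751417/7491 ≈ -100.31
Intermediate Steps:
E(M) = -120 (E(M) = (5*(-4))*6 = -20*6 = -120)
E(-1)/(-4994) - 3010/30 = -120/(-4994) - 3010/30 = -120*(-1/4994) - 3010*1/30 = 60/2497 - 301/3 = -751417/7491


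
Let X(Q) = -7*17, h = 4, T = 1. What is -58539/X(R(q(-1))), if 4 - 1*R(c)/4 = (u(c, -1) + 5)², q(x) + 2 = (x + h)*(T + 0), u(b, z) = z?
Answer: 58539/119 ≈ 491.92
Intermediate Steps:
q(x) = 2 + x (q(x) = -2 + (x + 4)*(1 + 0) = -2 + (4 + x)*1 = -2 + (4 + x) = 2 + x)
R(c) = -48 (R(c) = 16 - 4*(-1 + 5)² = 16 - 4*4² = 16 - 4*16 = 16 - 64 = -48)
X(Q) = -119
-58539/X(R(q(-1))) = -58539/(-119) = -58539*(-1/119) = 58539/119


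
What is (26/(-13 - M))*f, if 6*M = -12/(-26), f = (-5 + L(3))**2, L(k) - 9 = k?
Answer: -8281/85 ≈ -97.424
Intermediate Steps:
L(k) = 9 + k
f = 49 (f = (-5 + (9 + 3))**2 = (-5 + 12)**2 = 7**2 = 49)
M = 1/13 (M = (-12/(-26))/6 = (-12*(-1/26))/6 = (1/6)*(6/13) = 1/13 ≈ 0.076923)
(26/(-13 - M))*f = (26/(-13 - 1*1/13))*49 = (26/(-13 - 1/13))*49 = (26/(-170/13))*49 = -13/170*26*49 = -169/85*49 = -8281/85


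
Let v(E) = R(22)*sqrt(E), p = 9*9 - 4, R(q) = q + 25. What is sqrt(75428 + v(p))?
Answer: sqrt(75428 + 47*sqrt(77)) ≈ 275.39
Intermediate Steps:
R(q) = 25 + q
p = 77 (p = 81 - 4 = 77)
v(E) = 47*sqrt(E) (v(E) = (25 + 22)*sqrt(E) = 47*sqrt(E))
sqrt(75428 + v(p)) = sqrt(75428 + 47*sqrt(77))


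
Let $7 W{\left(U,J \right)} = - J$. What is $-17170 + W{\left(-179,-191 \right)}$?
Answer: $- \frac{119999}{7} \approx -17143.0$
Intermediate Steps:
$W{\left(U,J \right)} = - \frac{J}{7}$ ($W{\left(U,J \right)} = \frac{\left(-1\right) J}{7} = - \frac{J}{7}$)
$-17170 + W{\left(-179,-191 \right)} = -17170 - - \frac{191}{7} = -17170 + \frac{191}{7} = - \frac{119999}{7}$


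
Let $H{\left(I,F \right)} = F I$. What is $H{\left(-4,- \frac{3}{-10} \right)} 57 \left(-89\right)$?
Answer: $\frac{30438}{5} \approx 6087.6$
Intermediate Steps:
$H{\left(-4,- \frac{3}{-10} \right)} 57 \left(-89\right) = - \frac{3}{-10} \left(-4\right) 57 \left(-89\right) = \left(-3\right) \left(- \frac{1}{10}\right) \left(-4\right) 57 \left(-89\right) = \frac{3}{10} \left(-4\right) 57 \left(-89\right) = \left(- \frac{6}{5}\right) 57 \left(-89\right) = \left(- \frac{342}{5}\right) \left(-89\right) = \frac{30438}{5}$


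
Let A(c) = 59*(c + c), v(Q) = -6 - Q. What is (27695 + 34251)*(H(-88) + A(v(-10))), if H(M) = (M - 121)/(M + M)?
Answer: 234496583/8 ≈ 2.9312e+7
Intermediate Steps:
H(M) = (-121 + M)/(2*M) (H(M) = (-121 + M)/((2*M)) = (-121 + M)*(1/(2*M)) = (-121 + M)/(2*M))
A(c) = 118*c (A(c) = 59*(2*c) = 118*c)
(27695 + 34251)*(H(-88) + A(v(-10))) = (27695 + 34251)*((½)*(-121 - 88)/(-88) + 118*(-6 - 1*(-10))) = 61946*((½)*(-1/88)*(-209) + 118*(-6 + 10)) = 61946*(19/16 + 118*4) = 61946*(19/16 + 472) = 61946*(7571/16) = 234496583/8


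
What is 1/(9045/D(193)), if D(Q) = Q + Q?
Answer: 386/9045 ≈ 0.042675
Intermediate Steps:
D(Q) = 2*Q
1/(9045/D(193)) = 1/(9045/((2*193))) = 1/(9045/386) = 386/9045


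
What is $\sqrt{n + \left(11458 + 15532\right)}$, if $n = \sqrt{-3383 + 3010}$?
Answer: $\sqrt{26990 + i \sqrt{373}} \approx 164.29 + 0.0588 i$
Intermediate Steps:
$n = i \sqrt{373}$ ($n = \sqrt{-373} = i \sqrt{373} \approx 19.313 i$)
$\sqrt{n + \left(11458 + 15532\right)} = \sqrt{i \sqrt{373} + \left(11458 + 15532\right)} = \sqrt{i \sqrt{373} + 26990} = \sqrt{26990 + i \sqrt{373}}$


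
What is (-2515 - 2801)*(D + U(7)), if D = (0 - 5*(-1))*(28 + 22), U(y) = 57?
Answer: -1632012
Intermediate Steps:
D = 250 (D = (0 + 5)*50 = 5*50 = 250)
(-2515 - 2801)*(D + U(7)) = (-2515 - 2801)*(250 + 57) = -5316*307 = -1632012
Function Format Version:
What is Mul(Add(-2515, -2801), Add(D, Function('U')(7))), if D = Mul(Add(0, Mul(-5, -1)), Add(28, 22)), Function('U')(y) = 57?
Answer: -1632012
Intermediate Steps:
D = 250 (D = Mul(Add(0, 5), 50) = Mul(5, 50) = 250)
Mul(Add(-2515, -2801), Add(D, Function('U')(7))) = Mul(Add(-2515, -2801), Add(250, 57)) = Mul(-5316, 307) = -1632012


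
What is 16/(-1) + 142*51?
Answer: 7226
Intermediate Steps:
16/(-1) + 142*51 = 16*(-1) + 7242 = -16 + 7242 = 7226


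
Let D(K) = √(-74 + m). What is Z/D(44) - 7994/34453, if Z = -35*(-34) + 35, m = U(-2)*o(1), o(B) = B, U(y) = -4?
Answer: -7994/34453 - 1225*I*√78/78 ≈ -0.23203 - 138.7*I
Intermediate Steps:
m = -4 (m = -4*1 = -4)
Z = 1225 (Z = 1190 + 35 = 1225)
D(K) = I*√78 (D(K) = √(-74 - 4) = √(-78) = I*√78)
Z/D(44) - 7994/34453 = 1225/((I*√78)) - 7994/34453 = 1225*(-I*√78/78) - 7994*1/34453 = -1225*I*√78/78 - 7994/34453 = -7994/34453 - 1225*I*√78/78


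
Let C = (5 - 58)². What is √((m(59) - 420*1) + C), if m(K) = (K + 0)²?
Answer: √5870 ≈ 76.616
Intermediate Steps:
C = 2809 (C = (-53)² = 2809)
m(K) = K²
√((m(59) - 420*1) + C) = √((59² - 420*1) + 2809) = √((3481 - 420) + 2809) = √(3061 + 2809) = √5870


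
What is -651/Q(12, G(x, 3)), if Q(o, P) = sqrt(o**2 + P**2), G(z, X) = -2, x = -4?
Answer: -651*sqrt(37)/74 ≈ -53.512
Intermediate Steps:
Q(o, P) = sqrt(P**2 + o**2)
-651/Q(12, G(x, 3)) = -651/sqrt((-2)**2 + 12**2) = -651/sqrt(4 + 144) = -651*sqrt(37)/74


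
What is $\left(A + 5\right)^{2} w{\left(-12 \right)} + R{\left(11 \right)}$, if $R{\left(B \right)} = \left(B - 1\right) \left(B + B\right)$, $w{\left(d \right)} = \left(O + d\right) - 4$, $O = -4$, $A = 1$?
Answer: $-500$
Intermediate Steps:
$w{\left(d \right)} = -8 + d$ ($w{\left(d \right)} = \left(-4 + d\right) - 4 = -8 + d$)
$R{\left(B \right)} = 2 B \left(-1 + B\right)$ ($R{\left(B \right)} = \left(-1 + B\right) 2 B = 2 B \left(-1 + B\right)$)
$\left(A + 5\right)^{2} w{\left(-12 \right)} + R{\left(11 \right)} = \left(1 + 5\right)^{2} \left(-8 - 12\right) + 2 \cdot 11 \left(-1 + 11\right) = 6^{2} \left(-20\right) + 2 \cdot 11 \cdot 10 = 36 \left(-20\right) + 220 = -720 + 220 = -500$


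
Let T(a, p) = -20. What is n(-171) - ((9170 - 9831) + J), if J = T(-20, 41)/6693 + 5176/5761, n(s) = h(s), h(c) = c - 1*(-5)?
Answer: 19051866887/38558373 ≈ 494.10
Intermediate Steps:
h(c) = 5 + c (h(c) = c + 5 = 5 + c)
n(s) = 5 + s
J = 34527748/38558373 (J = -20/6693 + 5176/5761 = 34527748/38558373 ≈ 0.89547)
n(-171) - ((9170 - 9831) + J) = (5 - 171) - ((9170 - 9831) + 34527748/38558373) = -166 - (-661 + 34527748/38558373) = -166 - 1*(-25452556805/38558373) = -166 + 25452556805/38558373 = 19051866887/38558373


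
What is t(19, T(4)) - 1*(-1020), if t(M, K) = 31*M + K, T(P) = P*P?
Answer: 1625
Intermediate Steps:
T(P) = P²
t(M, K) = K + 31*M
t(19, T(4)) - 1*(-1020) = (4² + 31*19) - 1*(-1020) = (16 + 589) + 1020 = 605 + 1020 = 1625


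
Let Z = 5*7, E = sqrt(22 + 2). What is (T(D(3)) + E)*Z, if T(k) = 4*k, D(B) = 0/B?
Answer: 70*sqrt(6) ≈ 171.46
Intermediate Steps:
D(B) = 0
E = 2*sqrt(6) (E = sqrt(24) = 2*sqrt(6) ≈ 4.8990)
Z = 35
(T(D(3)) + E)*Z = (4*0 + 2*sqrt(6))*35 = (0 + 2*sqrt(6))*35 = (2*sqrt(6))*35 = 70*sqrt(6)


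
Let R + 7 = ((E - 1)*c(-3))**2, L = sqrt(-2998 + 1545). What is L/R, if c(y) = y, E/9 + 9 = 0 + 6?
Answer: I*sqrt(1453)/7049 ≈ 0.0054076*I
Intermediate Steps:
E = -27 (E = -81 + 9*(0 + 6) = -81 + 9*6 = -81 + 54 = -27)
L = I*sqrt(1453) (L = sqrt(-1453) = I*sqrt(1453) ≈ 38.118*I)
R = 7049 (R = -7 + ((-27 - 1)*(-3))**2 = -7 + (-28*(-3))**2 = -7 + 84**2 = -7 + 7056 = 7049)
L/R = (I*sqrt(1453))/7049 = (I*sqrt(1453))*(1/7049) = I*sqrt(1453)/7049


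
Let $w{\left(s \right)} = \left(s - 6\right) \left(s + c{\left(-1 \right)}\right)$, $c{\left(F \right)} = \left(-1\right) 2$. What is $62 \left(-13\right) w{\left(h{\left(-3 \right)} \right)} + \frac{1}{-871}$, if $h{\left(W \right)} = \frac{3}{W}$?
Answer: $- \frac{14742547}{871} \approx -16926.0$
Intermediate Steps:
$c{\left(F \right)} = -2$
$w{\left(s \right)} = \left(-6 + s\right) \left(-2 + s\right)$ ($w{\left(s \right)} = \left(s - 6\right) \left(s - 2\right) = \left(-6 + s\right) \left(-2 + s\right)$)
$62 \left(-13\right) w{\left(h{\left(-3 \right)} \right)} + \frac{1}{-871} = 62 \left(-13\right) \left(12 + \left(\frac{3}{-3}\right)^{2} - 8 \frac{3}{-3}\right) + \frac{1}{-871} = - 806 \left(12 + \left(3 \left(- \frac{1}{3}\right)\right)^{2} - 8 \cdot 3 \left(- \frac{1}{3}\right)\right) - \frac{1}{871} = - 806 \left(12 + \left(-1\right)^{2} - -8\right) - \frac{1}{871} = - 806 \left(12 + 1 + 8\right) - \frac{1}{871} = \left(-806\right) 21 - \frac{1}{871} = -16926 - \frac{1}{871} = - \frac{14742547}{871}$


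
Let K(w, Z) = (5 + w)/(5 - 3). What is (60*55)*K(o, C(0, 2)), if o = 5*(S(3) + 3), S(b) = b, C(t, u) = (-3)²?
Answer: 57750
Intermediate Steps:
C(t, u) = 9
o = 30 (o = 5*(3 + 3) = 5*6 = 30)
K(w, Z) = 5/2 + w/2 (K(w, Z) = (5 + w)/2 = (5 + w)*(½) = 5/2 + w/2)
(60*55)*K(o, C(0, 2)) = (60*55)*(5/2 + (½)*30) = 3300*(5/2 + 15) = 3300*(35/2) = 57750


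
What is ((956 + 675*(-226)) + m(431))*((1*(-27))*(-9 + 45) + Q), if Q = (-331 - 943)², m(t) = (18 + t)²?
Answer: 81116554728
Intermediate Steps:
Q = 1623076 (Q = (-1274)² = 1623076)
((956 + 675*(-226)) + m(431))*((1*(-27))*(-9 + 45) + Q) = ((956 + 675*(-226)) + (18 + 431)²)*((1*(-27))*(-9 + 45) + 1623076) = ((956 - 152550) + 449²)*(-27*36 + 1623076) = (-151594 + 201601)*(-972 + 1623076) = 50007*1622104 = 81116554728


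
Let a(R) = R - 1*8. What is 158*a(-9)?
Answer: -2686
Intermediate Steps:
a(R) = -8 + R (a(R) = R - 8 = -8 + R)
158*a(-9) = 158*(-8 - 9) = 158*(-17) = -2686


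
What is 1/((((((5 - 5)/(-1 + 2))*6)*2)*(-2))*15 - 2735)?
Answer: -1/2735 ≈ -0.00036563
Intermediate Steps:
1/((((((5 - 5)/(-1 + 2))*6)*2)*(-2))*15 - 2735) = 1/(((((0/1)*6)*2)*(-2))*15 - 2735) = 1/(((((0*1)*6)*2)*(-2))*15 - 2735) = 1/((((0*6)*2)*(-2))*15 - 2735) = 1/(((0*2)*(-2))*15 - 2735) = 1/((0*(-2))*15 - 2735) = 1/(0*15 - 2735) = 1/(0 - 2735) = 1/(-2735) = -1/2735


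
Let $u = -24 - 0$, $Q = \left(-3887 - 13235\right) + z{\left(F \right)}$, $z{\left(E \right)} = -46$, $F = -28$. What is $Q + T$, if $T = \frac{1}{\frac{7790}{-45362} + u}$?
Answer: $- \frac{9412189833}{548239} \approx -17168.0$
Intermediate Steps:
$Q = -17168$ ($Q = \left(-3887 - 13235\right) - 46 = -17122 - 46 = -17168$)
$u = -24$ ($u = -24 + 0 = -24$)
$T = - \frac{22681}{548239}$ ($T = \frac{1}{\frac{7790}{-45362} - 24} = \frac{1}{7790 \left(- \frac{1}{45362}\right) - 24} = \frac{1}{- \frac{3895}{22681} - 24} = \frac{1}{- \frac{548239}{22681}} = - \frac{22681}{548239} \approx -0.041371$)
$Q + T = -17168 - \frac{22681}{548239} = - \frac{9412189833}{548239}$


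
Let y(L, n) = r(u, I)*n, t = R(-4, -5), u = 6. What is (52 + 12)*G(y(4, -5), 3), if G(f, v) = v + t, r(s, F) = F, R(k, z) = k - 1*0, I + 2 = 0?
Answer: -64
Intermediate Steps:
I = -2 (I = -2 + 0 = -2)
R(k, z) = k (R(k, z) = k + 0 = k)
t = -4
y(L, n) = -2*n
G(f, v) = -4 + v (G(f, v) = v - 4 = -4 + v)
(52 + 12)*G(y(4, -5), 3) = (52 + 12)*(-4 + 3) = 64*(-1) = -64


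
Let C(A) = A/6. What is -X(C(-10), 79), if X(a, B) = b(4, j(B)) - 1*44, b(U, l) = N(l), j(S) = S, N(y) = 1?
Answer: 43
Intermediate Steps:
b(U, l) = 1
C(A) = A/6 (C(A) = A*(⅙) = A/6)
X(a, B) = -43 (X(a, B) = 1 - 1*44 = 1 - 44 = -43)
-X(C(-10), 79) = -1*(-43) = 43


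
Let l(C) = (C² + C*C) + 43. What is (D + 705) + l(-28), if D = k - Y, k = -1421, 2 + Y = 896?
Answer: 1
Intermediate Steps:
Y = 894 (Y = -2 + 896 = 894)
l(C) = 43 + 2*C² (l(C) = (C² + C²) + 43 = 2*C² + 43 = 43 + 2*C²)
D = -2315 (D = -1421 - 1*894 = -1421 - 894 = -2315)
(D + 705) + l(-28) = (-2315 + 705) + (43 + 2*(-28)²) = -1610 + (43 + 2*784) = -1610 + (43 + 1568) = -1610 + 1611 = 1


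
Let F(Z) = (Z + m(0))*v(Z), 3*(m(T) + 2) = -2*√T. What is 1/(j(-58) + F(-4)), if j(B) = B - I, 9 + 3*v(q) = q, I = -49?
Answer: 1/17 ≈ 0.058824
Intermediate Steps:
v(q) = -3 + q/3
m(T) = -2 - 2*√T/3 (m(T) = -2 + (-2*√T)/3 = -2 - 2*√T/3)
j(B) = 49 + B (j(B) = B - 1*(-49) = B + 49 = 49 + B)
F(Z) = (-3 + Z/3)*(-2 + Z) (F(Z) = (Z + (-2 - 2*√0/3))*(-3 + Z/3) = (Z + (-2 - ⅔*0))*(-3 + Z/3) = (Z + (-2 + 0))*(-3 + Z/3) = (Z - 2)*(-3 + Z/3) = (-2 + Z)*(-3 + Z/3) = (-3 + Z/3)*(-2 + Z))
1/(j(-58) + F(-4)) = 1/((49 - 58) + (-9 - 4)*(-2 - 4)/3) = 1/(-9 + (⅓)*(-13)*(-6)) = 1/(-9 + 26) = 1/17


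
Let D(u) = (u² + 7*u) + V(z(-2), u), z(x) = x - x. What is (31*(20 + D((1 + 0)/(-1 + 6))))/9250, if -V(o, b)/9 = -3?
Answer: 37541/231250 ≈ 0.16234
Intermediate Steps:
z(x) = 0
V(o, b) = 27 (V(o, b) = -9*(-3) = 27)
D(u) = 27 + u² + 7*u (D(u) = (u² + 7*u) + 27 = 27 + u² + 7*u)
(31*(20 + D((1 + 0)/(-1 + 6))))/9250 = (31*(20 + (27 + ((1 + 0)/(-1 + 6))² + 7*((1 + 0)/(-1 + 6)))))/9250 = (31*(20 + (27 + (1/5)² + 7*(1/5))))*(1/9250) = (31*(20 + (27 + (1*(⅕))² + 7*(1*(⅕)))))*(1/9250) = (31*(20 + (27 + (⅕)² + 7*(⅕))))*(1/9250) = (31*(20 + (27 + 1/25 + 7/5)))*(1/9250) = (31*(20 + 711/25))*(1/9250) = (31*(1211/25))*(1/9250) = (37541/25)*(1/9250) = 37541/231250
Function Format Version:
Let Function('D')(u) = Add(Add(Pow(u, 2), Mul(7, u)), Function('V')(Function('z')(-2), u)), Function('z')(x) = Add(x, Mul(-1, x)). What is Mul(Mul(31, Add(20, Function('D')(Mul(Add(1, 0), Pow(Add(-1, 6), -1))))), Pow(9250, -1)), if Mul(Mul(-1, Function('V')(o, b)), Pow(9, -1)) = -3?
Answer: Rational(37541, 231250) ≈ 0.16234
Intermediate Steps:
Function('z')(x) = 0
Function('V')(o, b) = 27 (Function('V')(o, b) = Mul(-9, -3) = 27)
Function('D')(u) = Add(27, Pow(u, 2), Mul(7, u)) (Function('D')(u) = Add(Add(Pow(u, 2), Mul(7, u)), 27) = Add(27, Pow(u, 2), Mul(7, u)))
Mul(Mul(31, Add(20, Function('D')(Mul(Add(1, 0), Pow(Add(-1, 6), -1))))), Pow(9250, -1)) = Mul(Mul(31, Add(20, Add(27, Pow(Mul(Add(1, 0), Pow(Add(-1, 6), -1)), 2), Mul(7, Mul(Add(1, 0), Pow(Add(-1, 6), -1)))))), Pow(9250, -1)) = Mul(Mul(31, Add(20, Add(27, Pow(Mul(1, Pow(5, -1)), 2), Mul(7, Mul(1, Pow(5, -1)))))), Rational(1, 9250)) = Mul(Mul(31, Add(20, Add(27, Pow(Mul(1, Rational(1, 5)), 2), Mul(7, Mul(1, Rational(1, 5)))))), Rational(1, 9250)) = Mul(Mul(31, Add(20, Add(27, Pow(Rational(1, 5), 2), Mul(7, Rational(1, 5))))), Rational(1, 9250)) = Mul(Mul(31, Add(20, Add(27, Rational(1, 25), Rational(7, 5)))), Rational(1, 9250)) = Mul(Mul(31, Add(20, Rational(711, 25))), Rational(1, 9250)) = Mul(Mul(31, Rational(1211, 25)), Rational(1, 9250)) = Mul(Rational(37541, 25), Rational(1, 9250)) = Rational(37541, 231250)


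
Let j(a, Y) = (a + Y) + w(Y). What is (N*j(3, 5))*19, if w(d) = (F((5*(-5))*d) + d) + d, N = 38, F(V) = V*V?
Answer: 11294246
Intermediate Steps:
F(V) = V²
w(d) = 2*d + 625*d² (w(d) = (((5*(-5))*d)² + d) + d = ((-25*d)² + d) + d = (625*d² + d) + d = (d + 625*d²) + d = 2*d + 625*d²)
j(a, Y) = Y + a + Y*(2 + 625*Y) (j(a, Y) = (a + Y) + Y*(2 + 625*Y) = (Y + a) + Y*(2 + 625*Y) = Y + a + Y*(2 + 625*Y))
(N*j(3, 5))*19 = (38*(3 + 3*5 + 625*5²))*19 = (38*(3 + 15 + 625*25))*19 = (38*(3 + 15 + 15625))*19 = (38*15643)*19 = 594434*19 = 11294246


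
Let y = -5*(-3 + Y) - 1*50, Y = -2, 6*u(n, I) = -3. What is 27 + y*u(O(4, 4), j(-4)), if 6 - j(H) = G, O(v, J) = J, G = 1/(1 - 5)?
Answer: 79/2 ≈ 39.500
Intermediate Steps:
G = -¼ (G = 1/(-4) = -¼ ≈ -0.25000)
j(H) = 25/4 (j(H) = 6 - 1*(-¼) = 6 + ¼ = 25/4)
u(n, I) = -½ (u(n, I) = (⅙)*(-3) = -½)
y = -25 (y = -5*(-3 - 2) - 1*50 = -5*(-5) - 50 = 25 - 50 = -25)
27 + y*u(O(4, 4), j(-4)) = 27 - 25*(-½) = 27 + 25/2 = 79/2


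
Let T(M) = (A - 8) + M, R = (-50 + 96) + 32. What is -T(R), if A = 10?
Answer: -80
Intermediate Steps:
R = 78 (R = 46 + 32 = 78)
T(M) = 2 + M (T(M) = (10 - 8) + M = 2 + M)
-T(R) = -(2 + 78) = -1*80 = -80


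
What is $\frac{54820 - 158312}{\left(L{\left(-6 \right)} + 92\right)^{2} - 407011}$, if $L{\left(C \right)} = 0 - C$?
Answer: $\frac{103492}{397407} \approx 0.26042$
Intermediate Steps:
$L{\left(C \right)} = - C$
$\frac{54820 - 158312}{\left(L{\left(-6 \right)} + 92\right)^{2} - 407011} = \frac{54820 - 158312}{\left(\left(-1\right) \left(-6\right) + 92\right)^{2} - 407011} = - \frac{103492}{\left(6 + 92\right)^{2} - 407011} = - \frac{103492}{98^{2} - 407011} = - \frac{103492}{9604 - 407011} = - \frac{103492}{-397407} = \left(-103492\right) \left(- \frac{1}{397407}\right) = \frac{103492}{397407}$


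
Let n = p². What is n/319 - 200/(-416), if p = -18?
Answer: 24823/16588 ≈ 1.4964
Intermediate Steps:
n = 324 (n = (-18)² = 324)
n/319 - 200/(-416) = 324/319 - 200/(-416) = 324*(1/319) - 200*(-1/416) = 324/319 + 25/52 = 24823/16588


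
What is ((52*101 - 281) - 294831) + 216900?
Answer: -72960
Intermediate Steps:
((52*101 - 281) - 294831) + 216900 = ((5252 - 281) - 294831) + 216900 = (4971 - 294831) + 216900 = -289860 + 216900 = -72960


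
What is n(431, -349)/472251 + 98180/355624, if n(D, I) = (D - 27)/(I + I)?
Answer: 4045380918443/14653095644694 ≈ 0.27608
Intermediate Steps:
n(D, I) = (-27 + D)/(2*I) (n(D, I) = (-27 + D)/((2*I)) = (-27 + D)*(1/(2*I)) = (-27 + D)/(2*I))
n(431, -349)/472251 + 98180/355624 = ((½)*(-27 + 431)/(-349))/472251 + 98180/355624 = ((½)*(-1/349)*404)*(1/472251) + 98180*(1/355624) = -202/349*1/472251 + 24545/88906 = -202/164815599 + 24545/88906 = 4045380918443/14653095644694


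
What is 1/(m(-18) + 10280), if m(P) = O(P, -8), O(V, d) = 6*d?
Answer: 1/10232 ≈ 9.7733e-5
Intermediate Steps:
m(P) = -48 (m(P) = 6*(-8) = -48)
1/(m(-18) + 10280) = 1/(-48 + 10280) = 1/10232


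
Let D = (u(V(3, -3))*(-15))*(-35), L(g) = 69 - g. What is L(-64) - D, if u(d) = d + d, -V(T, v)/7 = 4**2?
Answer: 117733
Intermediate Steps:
V(T, v) = -112 (V(T, v) = -7*4**2 = -7*16 = -112)
u(d) = 2*d
D = -117600 (D = ((2*(-112))*(-15))*(-35) = -224*(-15)*(-35) = 3360*(-35) = -117600)
L(-64) - D = (69 - 1*(-64)) - 1*(-117600) = (69 + 64) + 117600 = 133 + 117600 = 117733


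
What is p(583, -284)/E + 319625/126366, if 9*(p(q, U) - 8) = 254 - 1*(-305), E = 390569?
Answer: 374533428857/148063926762 ≈ 2.5295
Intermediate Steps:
p(q, U) = 631/9 (p(q, U) = 8 + (254 - 1*(-305))/9 = 8 + (254 + 305)/9 = 8 + (⅑)*559 = 8 + 559/9 = 631/9)
p(583, -284)/E + 319625/126366 = (631/9)/390569 + 319625/126366 = (631/9)*(1/390569) + 319625*(1/126366) = 631/3515121 + 319625/126366 = 374533428857/148063926762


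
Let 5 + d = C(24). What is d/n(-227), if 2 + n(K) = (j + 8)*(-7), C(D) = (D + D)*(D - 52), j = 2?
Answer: 1349/72 ≈ 18.736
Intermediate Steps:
C(D) = 2*D*(-52 + D) (C(D) = (2*D)*(-52 + D) = 2*D*(-52 + D))
d = -1349 (d = -5 + 2*24*(-52 + 24) = -5 + 2*24*(-28) = -5 - 1344 = -1349)
n(K) = -72 (n(K) = -2 + (2 + 8)*(-7) = -2 + 10*(-7) = -2 - 70 = -72)
d/n(-227) = -1349/(-72) = -1349*(-1/72) = 1349/72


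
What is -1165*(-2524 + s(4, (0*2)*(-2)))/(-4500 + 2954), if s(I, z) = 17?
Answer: -2920655/1546 ≈ -1889.2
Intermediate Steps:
-1165*(-2524 + s(4, (0*2)*(-2)))/(-4500 + 2954) = -1165*(-2524 + 17)/(-4500 + 2954) = -1165/((-1546/(-2507))) = -1165/((-1546*(-1/2507))) = -1165/1546/2507 = -1165*2507/1546 = -2920655/1546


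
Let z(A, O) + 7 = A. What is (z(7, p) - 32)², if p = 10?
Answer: 1024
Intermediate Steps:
z(A, O) = -7 + A
(z(7, p) - 32)² = ((-7 + 7) - 32)² = (0 - 32)² = (-32)² = 1024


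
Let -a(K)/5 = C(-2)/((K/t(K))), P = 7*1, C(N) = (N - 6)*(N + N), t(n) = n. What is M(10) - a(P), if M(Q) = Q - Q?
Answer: 160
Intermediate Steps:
C(N) = 2*N*(-6 + N) (C(N) = (-6 + N)*(2*N) = 2*N*(-6 + N))
M(Q) = 0
P = 7
a(K) = -160 (a(K) = -5*2*(-2)*(-6 - 2)/(K/K) = -5*2*(-2)*(-8)/1 = -160)
M(10) - a(P) = 0 - 1*(-160) = 0 + 160 = 160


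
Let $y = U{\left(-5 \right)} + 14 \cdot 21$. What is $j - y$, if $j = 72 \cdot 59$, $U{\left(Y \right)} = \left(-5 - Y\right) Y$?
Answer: $3954$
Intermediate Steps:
$U{\left(Y \right)} = Y \left(-5 - Y\right)$
$j = 4248$
$y = 294$ ($y = \left(-1\right) \left(-5\right) \left(5 - 5\right) + 14 \cdot 21 = \left(-1\right) \left(-5\right) 0 + 294 = 0 + 294 = 294$)
$j - y = 4248 - 294 = 3954$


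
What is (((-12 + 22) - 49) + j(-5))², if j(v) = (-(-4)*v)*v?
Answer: 3721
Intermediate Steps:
j(v) = 4*v² (j(v) = (4*v)*v = 4*v²)
(((-12 + 22) - 49) + j(-5))² = (((-12 + 22) - 49) + 4*(-5)²)² = ((10 - 49) + 4*25)² = (-39 + 100)² = 61² = 3721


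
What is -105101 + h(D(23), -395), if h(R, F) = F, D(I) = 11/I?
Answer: -105496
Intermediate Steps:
-105101 + h(D(23), -395) = -105101 - 395 = -105496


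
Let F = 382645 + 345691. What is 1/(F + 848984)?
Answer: 1/1577320 ≈ 6.3399e-7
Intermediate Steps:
F = 728336
1/(F + 848984) = 1/(728336 + 848984) = 1/1577320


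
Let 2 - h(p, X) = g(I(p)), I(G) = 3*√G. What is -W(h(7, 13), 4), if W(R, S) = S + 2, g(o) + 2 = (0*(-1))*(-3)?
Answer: -6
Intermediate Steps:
g(o) = -2 (g(o) = -2 + (0*(-1))*(-3) = -2 + 0*(-3) = -2 + 0 = -2)
h(p, X) = 4 (h(p, X) = 2 - 1*(-2) = 2 + 2 = 4)
W(R, S) = 2 + S
-W(h(7, 13), 4) = -(2 + 4) = -1*6 = -6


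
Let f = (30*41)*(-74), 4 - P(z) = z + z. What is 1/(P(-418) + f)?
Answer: -1/90180 ≈ -1.1089e-5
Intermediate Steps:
P(z) = 4 - 2*z (P(z) = 4 - (z + z) = 4 - 2*z)
f = -91020 (f = 1230*(-74) = -91020)
1/(P(-418) + f) = 1/((4 - 2*(-418)) - 91020) = 1/((4 + 836) - 91020) = 1/(840 - 91020) = 1/(-90180) = -1/90180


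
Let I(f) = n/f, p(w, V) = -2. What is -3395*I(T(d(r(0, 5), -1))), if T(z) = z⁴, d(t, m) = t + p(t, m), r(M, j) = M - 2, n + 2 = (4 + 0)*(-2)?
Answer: 16975/128 ≈ 132.62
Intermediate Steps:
n = -10 (n = -2 + (4 + 0)*(-2) = -2 + 4*(-2) = -2 - 8 = -10)
r(M, j) = -2 + M
d(t, m) = -2 + t (d(t, m) = t - 2 = -2 + t)
I(f) = -10/f
-3395*I(T(d(r(0, 5), -1))) = -(-33950)/((-2 + (-2 + 0))⁴) = -(-33950)/((-2 - 2)⁴) = -(-33950)/((-4)⁴) = -(-33950)/256 = -3395*(-5/128) = 16975/128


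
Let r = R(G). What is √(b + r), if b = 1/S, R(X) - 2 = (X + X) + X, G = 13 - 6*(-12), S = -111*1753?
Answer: √9730673584890/194583 ≈ 16.031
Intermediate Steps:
S = -194583
G = 85 (G = 13 + 72 = 85)
R(X) = 2 + 3*X (R(X) = 2 + ((X + X) + X) = 2 + (2*X + X) = 2 + 3*X)
r = 257 (r = 2 + 3*85 = 2 + 255 = 257)
b = -1/194583 (b = 1/(-194583) = -1/194583 ≈ -5.1392e-6)
√(b + r) = √(-1/194583 + 257) = √(50007830/194583) = √9730673584890/194583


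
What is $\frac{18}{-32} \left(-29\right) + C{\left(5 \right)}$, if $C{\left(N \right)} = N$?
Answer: $\frac{341}{16} \approx 21.313$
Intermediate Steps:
$\frac{18}{-32} \left(-29\right) + C{\left(5 \right)} = \frac{18}{-32} \left(-29\right) + 5 = 18 \left(- \frac{1}{32}\right) \left(-29\right) + 5 = \left(- \frac{9}{16}\right) \left(-29\right) + 5 = \frac{261}{16} + 5 = \frac{341}{16}$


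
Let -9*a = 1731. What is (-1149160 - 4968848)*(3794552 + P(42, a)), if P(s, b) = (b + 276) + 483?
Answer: -23218566363616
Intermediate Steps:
a = -577/3 (a = -⅑*1731 = -577/3 ≈ -192.33)
P(s, b) = 759 + b (P(s, b) = (276 + b) + 483 = 759 + b)
(-1149160 - 4968848)*(3794552 + P(42, a)) = (-1149160 - 4968848)*(3794552 + (759 - 577/3)) = -6118008*(3794552 + 1700/3) = -6118008*11385356/3 = -23218566363616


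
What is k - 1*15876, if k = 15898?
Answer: 22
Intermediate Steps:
k - 1*15876 = 15898 - 1*15876 = 15898 - 15876 = 22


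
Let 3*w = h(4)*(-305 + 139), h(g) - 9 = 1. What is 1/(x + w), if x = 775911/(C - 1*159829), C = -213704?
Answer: -373533/207464171 ≈ -0.0018005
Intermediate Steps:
h(g) = 10 (h(g) = 9 + 1 = 10)
w = -1660/3 (w = (10*(-305 + 139))/3 = (10*(-166))/3 = (⅓)*(-1660) = -1660/3 ≈ -553.33)
x = -258637/124511 (x = 775911/(-213704 - 1*159829) = 775911/(-213704 - 159829) = 775911/(-373533) = 775911*(-1/373533) = -258637/124511 ≈ -2.0772)
1/(x + w) = 1/(-258637/124511 - 1660/3) = 1/(-207464171/373533) = -373533/207464171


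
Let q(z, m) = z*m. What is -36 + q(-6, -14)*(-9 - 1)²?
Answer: 8364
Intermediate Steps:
q(z, m) = m*z
-36 + q(-6, -14)*(-9 - 1)² = -36 + (-14*(-6))*(-9 - 1)² = -36 + 84*(-10)² = -36 + 84*100 = -36 + 8400 = 8364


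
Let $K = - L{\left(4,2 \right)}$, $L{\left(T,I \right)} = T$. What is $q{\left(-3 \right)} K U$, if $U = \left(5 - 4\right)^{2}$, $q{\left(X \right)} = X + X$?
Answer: $24$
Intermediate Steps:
$q{\left(X \right)} = 2 X$
$U = 1$ ($U = 1^{2} = 1$)
$K = -4$ ($K = \left(-1\right) 4 = -4$)
$q{\left(-3 \right)} K U = 2 \left(-3\right) \left(-4\right) 1 = \left(-6\right) \left(-4\right) 1 = 24 \cdot 1 = 24$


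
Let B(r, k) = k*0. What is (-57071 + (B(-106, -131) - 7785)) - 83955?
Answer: -148811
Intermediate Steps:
B(r, k) = 0
(-57071 + (B(-106, -131) - 7785)) - 83955 = (-57071 + (0 - 7785)) - 83955 = (-57071 - 7785) - 83955 = -64856 - 83955 = -148811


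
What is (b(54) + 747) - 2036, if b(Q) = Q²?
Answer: 1627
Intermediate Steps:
(b(54) + 747) - 2036 = (54² + 747) - 2036 = (2916 + 747) - 2036 = 3663 - 2036 = 1627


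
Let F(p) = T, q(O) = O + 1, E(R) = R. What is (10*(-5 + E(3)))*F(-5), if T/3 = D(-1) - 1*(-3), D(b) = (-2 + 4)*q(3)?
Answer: -660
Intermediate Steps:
q(O) = 1 + O
D(b) = 8 (D(b) = (-2 + 4)*(1 + 3) = 2*4 = 8)
T = 33 (T = 3*(8 - 1*(-3)) = 3*(8 + 3) = 3*11 = 33)
F(p) = 33
(10*(-5 + E(3)))*F(-5) = (10*(-5 + 3))*33 = (10*(-2))*33 = -20*33 = -660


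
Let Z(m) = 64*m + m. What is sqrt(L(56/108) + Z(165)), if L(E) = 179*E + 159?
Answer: sqrt(889122)/9 ≈ 104.77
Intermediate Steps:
Z(m) = 65*m
L(E) = 159 + 179*E
sqrt(L(56/108) + Z(165)) = sqrt((159 + 179*(56/108)) + 65*165) = sqrt((159 + 179*(56*(1/108))) + 10725) = sqrt((159 + 179*(14/27)) + 10725) = sqrt((159 + 2506/27) + 10725) = sqrt(6799/27 + 10725) = sqrt(296374/27) = sqrt(889122)/9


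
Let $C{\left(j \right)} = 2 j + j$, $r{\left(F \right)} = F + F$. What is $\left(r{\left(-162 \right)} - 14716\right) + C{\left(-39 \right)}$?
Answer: $-15157$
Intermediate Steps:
$r{\left(F \right)} = 2 F$
$C{\left(j \right)} = 3 j$
$\left(r{\left(-162 \right)} - 14716\right) + C{\left(-39 \right)} = \left(2 \left(-162\right) - 14716\right) + 3 \left(-39\right) = \left(-324 - 14716\right) - 117 = -15040 - 117 = -15157$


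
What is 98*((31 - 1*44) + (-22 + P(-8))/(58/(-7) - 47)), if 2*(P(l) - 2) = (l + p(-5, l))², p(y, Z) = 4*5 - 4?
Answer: -167090/129 ≈ -1295.3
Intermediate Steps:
p(y, Z) = 16 (p(y, Z) = 20 - 4 = 16)
P(l) = 2 + (16 + l)²/2 (P(l) = 2 + (l + 16)²/2 = 2 + (16 + l)²/2)
98*((31 - 1*44) + (-22 + P(-8))/(58/(-7) - 47)) = 98*((31 - 1*44) + (-22 + (2 + (16 - 8)²/2))/(58/(-7) - 47)) = 98*((31 - 44) + (-22 + (2 + (½)*8²))/(58*(-⅐) - 47)) = 98*(-13 + (-22 + (2 + (½)*64))/(-58/7 - 47)) = 98*(-13 + (-22 + (2 + 32))/(-387/7)) = 98*(-13 + (-22 + 34)*(-7/387)) = 98*(-13 + 12*(-7/387)) = 98*(-13 - 28/129) = 98*(-1705/129) = -167090/129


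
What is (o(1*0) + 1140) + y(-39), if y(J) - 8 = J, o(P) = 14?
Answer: 1123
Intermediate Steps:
y(J) = 8 + J
(o(1*0) + 1140) + y(-39) = (14 + 1140) + (8 - 39) = 1154 - 31 = 1123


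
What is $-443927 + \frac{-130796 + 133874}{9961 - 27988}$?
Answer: $- \frac{889186123}{2003} \approx -4.4393 \cdot 10^{5}$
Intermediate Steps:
$-443927 + \frac{-130796 + 133874}{9961 - 27988} = -443927 + \frac{3078}{-18027} = -443927 + 3078 \left(- \frac{1}{18027}\right) = -443927 - \frac{342}{2003} = - \frac{889186123}{2003}$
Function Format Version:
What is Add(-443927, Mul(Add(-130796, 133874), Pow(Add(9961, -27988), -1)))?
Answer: Rational(-889186123, 2003) ≈ -4.4393e+5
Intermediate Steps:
Add(-443927, Mul(Add(-130796, 133874), Pow(Add(9961, -27988), -1))) = Add(-443927, Mul(3078, Pow(-18027, -1))) = Add(-443927, Mul(3078, Rational(-1, 18027))) = Add(-443927, Rational(-342, 2003)) = Rational(-889186123, 2003)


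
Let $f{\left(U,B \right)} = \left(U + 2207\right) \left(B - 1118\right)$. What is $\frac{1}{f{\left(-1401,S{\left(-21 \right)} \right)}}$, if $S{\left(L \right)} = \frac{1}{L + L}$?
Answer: $- \frac{21}{18923671} \approx -1.1097 \cdot 10^{-6}$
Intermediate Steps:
$S{\left(L \right)} = \frac{1}{2 L}$
$f{\left(U,B \right)} = \left(-1118 + B\right) \left(2207 + U\right)$ ($f{\left(U,B \right)} = \left(2207 + U\right) \left(-1118 + B\right) = \left(-1118 + B\right) \left(2207 + U\right)$)
$\frac{1}{f{\left(-1401,S{\left(-21 \right)} \right)}} = \frac{1}{-2467426 - -1566318 + 2207 \frac{1}{2 \left(-21\right)} + \frac{1}{2 \left(-21\right)} \left(-1401\right)} = \frac{1}{-2467426 + 1566318 + 2207 \cdot \frac{1}{2} \left(- \frac{1}{21}\right) + \frac{1}{2} \left(- \frac{1}{21}\right) \left(-1401\right)} = \frac{1}{-2467426 + 1566318 + 2207 \left(- \frac{1}{42}\right) - - \frac{467}{14}} = \frac{1}{-2467426 + 1566318 - \frac{2207}{42} + \frac{467}{14}} = \frac{1}{- \frac{18923671}{21}} = - \frac{21}{18923671}$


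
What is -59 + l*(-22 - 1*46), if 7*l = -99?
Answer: 6319/7 ≈ 902.71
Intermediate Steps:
l = -99/7 (l = (⅐)*(-99) = -99/7 ≈ -14.143)
-59 + l*(-22 - 1*46) = -59 - 99*(-22 - 1*46)/7 = -59 - 99*(-22 - 46)/7 = -59 - 99/7*(-68) = -59 + 6732/7 = 6319/7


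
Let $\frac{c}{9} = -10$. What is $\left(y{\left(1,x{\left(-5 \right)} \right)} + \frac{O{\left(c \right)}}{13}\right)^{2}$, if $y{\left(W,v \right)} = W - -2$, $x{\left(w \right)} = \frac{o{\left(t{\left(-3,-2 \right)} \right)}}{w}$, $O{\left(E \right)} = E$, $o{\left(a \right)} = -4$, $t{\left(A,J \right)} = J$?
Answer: $\frac{2601}{169} \approx 15.391$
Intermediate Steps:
$c = -90$ ($c = 9 \left(-10\right) = -90$)
$x{\left(w \right)} = - \frac{4}{w}$
$y{\left(W,v \right)} = 2 + W$ ($y{\left(W,v \right)} = W + 2 = 2 + W$)
$\left(y{\left(1,x{\left(-5 \right)} \right)} + \frac{O{\left(c \right)}}{13}\right)^{2} = \left(\left(2 + 1\right) - \frac{90}{13}\right)^{2} = \left(3 - \frac{90}{13}\right)^{2} = \left(- \frac{51}{13}\right)^{2} = \frac{2601}{169}$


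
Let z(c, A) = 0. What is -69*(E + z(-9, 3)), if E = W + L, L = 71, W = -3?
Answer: -4692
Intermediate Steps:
E = 68 (E = -3 + 71 = 68)
-69*(E + z(-9, 3)) = -69*(68 + 0) = -69*68 = -4692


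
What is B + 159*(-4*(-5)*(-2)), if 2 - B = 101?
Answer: -6459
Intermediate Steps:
B = -99 (B = 2 - 1*101 = 2 - 101 = -99)
B + 159*(-4*(-5)*(-2)) = -99 + 159*(-4*(-5)*(-2)) = -99 + 159*(20*(-2)) = -99 + 159*(-40) = -99 - 6360 = -6459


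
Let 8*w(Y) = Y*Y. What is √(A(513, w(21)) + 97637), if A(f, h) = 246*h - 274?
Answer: 7*√9055/2 ≈ 333.05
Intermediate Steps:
w(Y) = Y²/8 (w(Y) = (Y*Y)/8 = Y²/8)
A(f, h) = -274 + 246*h
√(A(513, w(21)) + 97637) = √((-274 + 246*((⅛)*21²)) + 97637) = √((-274 + 246*((⅛)*441)) + 97637) = √((-274 + 246*(441/8)) + 97637) = √((-274 + 54243/4) + 97637) = √(53147/4 + 97637) = √(443695/4) = 7*√9055/2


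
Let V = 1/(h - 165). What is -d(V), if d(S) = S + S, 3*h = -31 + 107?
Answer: 6/419 ≈ 0.014320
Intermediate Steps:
h = 76/3 (h = (-31 + 107)/3 = (⅓)*76 = 76/3 ≈ 25.333)
V = -3/419 (V = 1/(76/3 - 165) = 1/(-419/3) = -3/419 ≈ -0.0071599)
d(S) = 2*S
-d(V) = -2*(-3)/419 = -1*(-6/419) = 6/419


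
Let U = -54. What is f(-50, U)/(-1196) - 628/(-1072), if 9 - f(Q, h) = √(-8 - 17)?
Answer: 11585/20033 + 5*I/1196 ≈ 0.5783 + 0.0041806*I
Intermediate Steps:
f(Q, h) = 9 - 5*I (f(Q, h) = 9 - √(-8 - 17) = 9 - √(-25) = 9 - 5*I)
f(-50, U)/(-1196) - 628/(-1072) = (9 - 5*I)/(-1196) - 628/(-1072) = (9 - 5*I)*(-1/1196) - 628*(-1/1072) = (-9/1196 + 5*I/1196) + 157/268 = 11585/20033 + 5*I/1196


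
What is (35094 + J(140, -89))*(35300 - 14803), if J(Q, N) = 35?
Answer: 720039113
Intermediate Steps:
(35094 + J(140, -89))*(35300 - 14803) = (35094 + 35)*(35300 - 14803) = 35129*20497 = 720039113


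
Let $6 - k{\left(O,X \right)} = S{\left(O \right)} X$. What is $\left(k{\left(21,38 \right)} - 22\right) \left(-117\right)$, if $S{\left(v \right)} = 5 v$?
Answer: $468702$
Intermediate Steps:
$k{\left(O,X \right)} = 6 - 5 O X$
$\left(k{\left(21,38 \right)} - 22\right) \left(-117\right) = \left(\left(6 - 105 \cdot 38\right) - 22\right) \left(-117\right) = \left(\left(6 - 3990\right) - 22\right) \left(-117\right) = \left(-3984 - 22\right) \left(-117\right) = \left(-4006\right) \left(-117\right) = 468702$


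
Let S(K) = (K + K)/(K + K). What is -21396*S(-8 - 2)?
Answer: -21396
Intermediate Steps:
S(K) = 1 (S(K) = (2*K)/((2*K)) = (2*K)*(1/(2*K)) = 1)
-21396*S(-8 - 2) = -21396*1 = -21396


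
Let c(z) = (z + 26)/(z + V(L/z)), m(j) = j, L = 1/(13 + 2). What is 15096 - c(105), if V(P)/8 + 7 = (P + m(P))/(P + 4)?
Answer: 4660291009/308765 ≈ 15093.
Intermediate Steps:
L = 1/15 ≈ 0.066667
V(P) = -56 + 16*P/(4 + P) (V(P) = -56 + 8*((P + P)/(P + 4)) = -56 + 8*((2*P)/(4 + P)) = -56 + 8*(2*P/(4 + P)) = -56 + 16*P/(4 + P))
c(z) = (26 + z)/(z + 8*(-28 - 1/(3*z))/(4 + 1/(15*z))) (c(z) = (z + 26)/(z + 8*(-28 - 1/(3*z))/(4 + 1/(15*z))) = (26 + z)/(z + 8*(-28 - 1/(3*z))/(4 + 1/(15*z))))
15096 - c(105) = 15096 - (1 + 60*105)*(26 + 105)/(-40 - 3360*105 + 105*(1 + 60*105)) = 15096 - (1 + 6300)*131/(-40 - 352800 + 105*(1 + 6300)) = 15096 - 6301*131/(-40 - 352800 + 105*6301) = 15096 - 6301*131/(-40 - 352800 + 661605) = 15096 - 6301*131/308765 = 15096 - 1*825431/308765 = 15096 - 825431/308765 = 4660291009/308765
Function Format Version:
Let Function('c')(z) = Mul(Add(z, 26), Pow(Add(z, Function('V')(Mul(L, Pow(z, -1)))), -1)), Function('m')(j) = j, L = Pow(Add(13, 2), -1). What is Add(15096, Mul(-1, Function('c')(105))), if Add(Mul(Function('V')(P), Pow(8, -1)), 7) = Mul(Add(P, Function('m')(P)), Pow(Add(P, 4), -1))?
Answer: Rational(4660291009, 308765) ≈ 15093.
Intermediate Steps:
L = Rational(1, 15) (L = Pow(15, -1) = Rational(1, 15) ≈ 0.066667)
Function('V')(P) = Add(-56, Mul(16, P, Pow(Add(4, P), -1))) (Function('V')(P) = Add(-56, Mul(8, Mul(Add(P, P), Pow(Add(P, 4), -1)))) = Add(-56, Mul(8, Mul(Mul(2, P), Pow(Add(4, P), -1)))) = Add(-56, Mul(8, Mul(2, P, Pow(Add(4, P), -1)))) = Add(-56, Mul(16, P, Pow(Add(4, P), -1))))
Function('c')(z) = Mul(Pow(Add(z, Mul(8, Pow(Add(4, Mul(Rational(1, 15), Pow(z, -1))), -1), Add(-28, Mul(Rational(-1, 3), Pow(z, -1))))), -1), Add(26, z)) (Function('c')(z) = Mul(Add(z, 26), Pow(Add(z, Mul(8, Pow(Add(4, Mul(Rational(1, 15), Pow(z, -1))), -1), Add(-28, Mul(-5, Mul(Rational(1, 15), Pow(z, -1)))))), -1)) = Mul(Add(26, z), Pow(Add(z, Mul(8, Pow(Add(4, Mul(Rational(1, 15), Pow(z, -1))), -1), Add(-28, Mul(Rational(-1, 3), Pow(z, -1))))), -1)) = Mul(Pow(Add(z, Mul(8, Pow(Add(4, Mul(Rational(1, 15), Pow(z, -1))), -1), Add(-28, Mul(Rational(-1, 3), Pow(z, -1))))), -1), Add(26, z)))
Add(15096, Mul(-1, Function('c')(105))) = Add(15096, Mul(-1, Mul(Pow(Add(-40, Mul(-3360, 105), Mul(105, Add(1, Mul(60, 105)))), -1), Add(1, Mul(60, 105)), Add(26, 105)))) = Add(15096, Mul(-1, Mul(Pow(Add(-40, -352800, Mul(105, Add(1, 6300))), -1), Add(1, 6300), 131))) = Add(15096, Mul(-1, Mul(Pow(Add(-40, -352800, Mul(105, 6301)), -1), 6301, 131))) = Add(15096, Mul(-1, Mul(Pow(Add(-40, -352800, 661605), -1), 6301, 131))) = Add(15096, Mul(-1, Mul(Pow(308765, -1), 6301, 131))) = Add(15096, Mul(-1, Mul(Rational(1, 308765), 6301, 131))) = Add(15096, Mul(-1, Rational(825431, 308765))) = Add(15096, Rational(-825431, 308765)) = Rational(4660291009, 308765)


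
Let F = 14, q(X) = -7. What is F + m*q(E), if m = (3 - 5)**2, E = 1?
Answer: -14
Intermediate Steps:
m = 4 (m = (-2)**2 = 4)
F + m*q(E) = 14 + 4*(-7) = 14 - 28 = -14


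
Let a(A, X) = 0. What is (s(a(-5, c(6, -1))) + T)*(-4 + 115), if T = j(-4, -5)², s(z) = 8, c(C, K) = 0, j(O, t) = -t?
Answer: 3663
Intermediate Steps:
T = 25 (T = (-1*(-5))² = 5² = 25)
(s(a(-5, c(6, -1))) + T)*(-4 + 115) = (8 + 25)*(-4 + 115) = 33*111 = 3663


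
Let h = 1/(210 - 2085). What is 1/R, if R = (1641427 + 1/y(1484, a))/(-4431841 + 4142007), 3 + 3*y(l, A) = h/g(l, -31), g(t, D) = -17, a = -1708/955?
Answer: -27715086416/156959719823 ≈ -0.17657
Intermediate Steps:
a = -1708/955 (a = -1708*1/955 = -1708/955 ≈ -1.7885)
h = -1/1875 (h = 1/(-1875) = -1/1875 ≈ -0.00053333)
y(l, A) = -95624/95625 (y(l, A) = -1 + (-1/1875/(-17))/3 = -1 + (-1/1875*(-1/17))/3 = -1 + (⅓)*(1/31875) = -1 + 1/95625 = -95624/95625)
R = -156959719823/27715086416 (R = (1641427 + 1/(-95624/95625))/(-4431841 + 4142007) = (1641427 - 95625/95624)/(-289834) = (156959719823/95624)*(-1/289834) = -156959719823/27715086416 ≈ -5.6633)
1/R = 1/(-156959719823/27715086416) = -27715086416/156959719823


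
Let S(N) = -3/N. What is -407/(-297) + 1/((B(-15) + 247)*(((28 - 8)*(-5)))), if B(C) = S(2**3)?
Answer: 1824971/1331775 ≈ 1.3703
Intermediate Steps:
B(C) = -3/8 (B(C) = -3/(2**3) = -3/8)
-407/(-297) + 1/((B(-15) + 247)*(((28 - 8)*(-5)))) = -407/(-297) + 1/((-3/8 + 247)*(((28 - 8)*(-5)))) = -407*(-1/297) + 1/((1973/8)*((20*(-5)))) = 37/27 + (8/1973)/(-100) = 37/27 + (8/1973)*(-1/100) = 37/27 - 2/49325 = 1824971/1331775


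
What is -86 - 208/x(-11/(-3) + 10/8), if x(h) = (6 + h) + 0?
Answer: -13762/131 ≈ -105.05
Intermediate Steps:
x(h) = 6 + h
-86 - 208/x(-11/(-3) + 10/8) = -86 - 208/(6 + (-11/(-3) + 10/8)) = -86 - 208/(6 + (-11*(-⅓) + 10*(⅛))) = -86 - 208/(6 + (11/3 + 5/4)) = -86 - 208/(6 + 59/12) = -86 - 208/131/12 = -86 - 208*12/131 = -86 - 2496/131 = -13762/131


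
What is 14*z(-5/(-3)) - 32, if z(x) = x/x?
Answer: -18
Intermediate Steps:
z(x) = 1
14*z(-5/(-3)) - 32 = 14*1 - 32 = 14 - 32 = -18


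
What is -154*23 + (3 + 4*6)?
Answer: -3515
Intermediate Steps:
-154*23 + (3 + 4*6) = -3542 + (3 + 24) = -3542 + 27 = -3515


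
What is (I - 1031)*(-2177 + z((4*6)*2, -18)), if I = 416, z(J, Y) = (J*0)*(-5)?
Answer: 1338855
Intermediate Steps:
z(J, Y) = 0 (z(J, Y) = 0*(-5) = 0)
(I - 1031)*(-2177 + z((4*6)*2, -18)) = (416 - 1031)*(-2177 + 0) = -615*(-2177) = 1338855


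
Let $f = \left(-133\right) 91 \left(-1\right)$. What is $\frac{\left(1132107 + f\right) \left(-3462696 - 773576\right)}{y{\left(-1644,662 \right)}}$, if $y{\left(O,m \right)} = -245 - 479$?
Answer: $\frac{1211796196280}{181} \approx 6.695 \cdot 10^{9}$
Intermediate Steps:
$f = 12103$ ($f = \left(-12103\right) \left(-1\right) = 12103$)
$y{\left(O,m \right)} = -724$
$\frac{\left(1132107 + f\right) \left(-3462696 - 773576\right)}{y{\left(-1644,662 \right)}} = \frac{\left(1132107 + 12103\right) \left(-3462696 - 773576\right)}{-724} = 1144210 \left(-4236272\right) \left(- \frac{1}{724}\right) = \left(-4847184785120\right) \left(- \frac{1}{724}\right) = \frac{1211796196280}{181}$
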